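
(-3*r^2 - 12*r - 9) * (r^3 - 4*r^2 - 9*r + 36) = -3*r^5 + 66*r^3 + 36*r^2 - 351*r - 324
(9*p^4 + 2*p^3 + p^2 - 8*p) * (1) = 9*p^4 + 2*p^3 + p^2 - 8*p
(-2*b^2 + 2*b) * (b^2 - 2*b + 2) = -2*b^4 + 6*b^3 - 8*b^2 + 4*b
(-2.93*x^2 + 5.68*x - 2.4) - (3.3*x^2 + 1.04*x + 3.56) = -6.23*x^2 + 4.64*x - 5.96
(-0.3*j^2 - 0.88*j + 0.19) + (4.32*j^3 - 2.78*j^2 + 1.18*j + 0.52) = 4.32*j^3 - 3.08*j^2 + 0.3*j + 0.71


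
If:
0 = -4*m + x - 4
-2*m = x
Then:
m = -2/3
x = 4/3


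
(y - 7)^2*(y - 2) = y^3 - 16*y^2 + 77*y - 98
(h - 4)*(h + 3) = h^2 - h - 12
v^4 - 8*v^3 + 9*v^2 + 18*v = v*(v - 6)*(v - 3)*(v + 1)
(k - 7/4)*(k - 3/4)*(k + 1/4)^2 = k^4 - 2*k^3 + k^2/8 + k/2 + 21/256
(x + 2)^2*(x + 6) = x^3 + 10*x^2 + 28*x + 24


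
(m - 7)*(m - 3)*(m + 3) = m^3 - 7*m^2 - 9*m + 63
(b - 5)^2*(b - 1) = b^3 - 11*b^2 + 35*b - 25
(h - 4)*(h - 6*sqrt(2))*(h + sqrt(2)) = h^3 - 5*sqrt(2)*h^2 - 4*h^2 - 12*h + 20*sqrt(2)*h + 48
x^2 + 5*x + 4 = (x + 1)*(x + 4)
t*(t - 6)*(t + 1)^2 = t^4 - 4*t^3 - 11*t^2 - 6*t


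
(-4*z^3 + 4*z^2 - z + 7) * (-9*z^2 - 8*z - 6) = 36*z^5 - 4*z^4 + z^3 - 79*z^2 - 50*z - 42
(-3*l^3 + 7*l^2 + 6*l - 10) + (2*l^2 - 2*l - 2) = -3*l^3 + 9*l^2 + 4*l - 12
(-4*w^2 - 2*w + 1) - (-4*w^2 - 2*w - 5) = 6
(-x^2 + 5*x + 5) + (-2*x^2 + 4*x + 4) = -3*x^2 + 9*x + 9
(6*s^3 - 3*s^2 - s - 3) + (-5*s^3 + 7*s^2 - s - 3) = s^3 + 4*s^2 - 2*s - 6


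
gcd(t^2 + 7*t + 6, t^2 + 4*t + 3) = t + 1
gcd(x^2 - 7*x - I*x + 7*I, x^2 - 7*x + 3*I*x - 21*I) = x - 7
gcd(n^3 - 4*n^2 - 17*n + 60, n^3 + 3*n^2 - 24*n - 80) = n^2 - n - 20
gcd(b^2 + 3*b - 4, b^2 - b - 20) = b + 4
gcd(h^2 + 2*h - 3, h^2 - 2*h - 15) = h + 3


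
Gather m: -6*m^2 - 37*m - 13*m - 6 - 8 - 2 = -6*m^2 - 50*m - 16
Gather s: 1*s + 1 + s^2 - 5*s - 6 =s^2 - 4*s - 5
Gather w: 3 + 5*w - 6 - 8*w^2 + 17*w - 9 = -8*w^2 + 22*w - 12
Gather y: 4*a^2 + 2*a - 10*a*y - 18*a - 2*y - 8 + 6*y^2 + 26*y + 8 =4*a^2 - 16*a + 6*y^2 + y*(24 - 10*a)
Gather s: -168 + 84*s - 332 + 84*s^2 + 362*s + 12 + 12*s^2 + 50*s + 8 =96*s^2 + 496*s - 480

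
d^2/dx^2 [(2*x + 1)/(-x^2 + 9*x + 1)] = 2*((2*x - 9)^2*(2*x + 1) + (6*x - 17)*(-x^2 + 9*x + 1))/(-x^2 + 9*x + 1)^3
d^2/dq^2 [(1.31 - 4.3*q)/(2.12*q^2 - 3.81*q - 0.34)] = ((4.24*q - 3.81)*(4.3*q - 1.31)*(8.48*q - 7.62) + (54.696*q - 38.3204)*(-2.12*q^2 + 3.81*q + 0.34))/(-2.12*q^2 + 3.81*q + 0.34)^3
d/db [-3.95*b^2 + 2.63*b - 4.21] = 2.63 - 7.9*b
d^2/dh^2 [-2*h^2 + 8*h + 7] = -4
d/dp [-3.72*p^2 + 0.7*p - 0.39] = 0.7 - 7.44*p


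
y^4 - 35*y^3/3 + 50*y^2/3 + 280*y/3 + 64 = (y - 8)*(y - 6)*(y + 1)*(y + 4/3)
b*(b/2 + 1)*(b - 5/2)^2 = b^4/2 - 3*b^3/2 - 15*b^2/8 + 25*b/4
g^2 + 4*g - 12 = (g - 2)*(g + 6)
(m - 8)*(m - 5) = m^2 - 13*m + 40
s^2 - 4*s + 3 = (s - 3)*(s - 1)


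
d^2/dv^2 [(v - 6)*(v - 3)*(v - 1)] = 6*v - 20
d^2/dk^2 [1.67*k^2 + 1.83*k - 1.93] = 3.34000000000000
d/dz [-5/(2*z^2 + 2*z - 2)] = 5*(2*z + 1)/(2*(z^2 + z - 1)^2)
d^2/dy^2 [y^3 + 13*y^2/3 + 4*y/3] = 6*y + 26/3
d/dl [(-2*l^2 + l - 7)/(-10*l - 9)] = (20*l^2 + 36*l - 79)/(100*l^2 + 180*l + 81)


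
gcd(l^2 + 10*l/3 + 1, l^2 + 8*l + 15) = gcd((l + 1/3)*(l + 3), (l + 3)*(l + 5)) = l + 3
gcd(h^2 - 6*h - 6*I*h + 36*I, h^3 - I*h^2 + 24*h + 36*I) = h - 6*I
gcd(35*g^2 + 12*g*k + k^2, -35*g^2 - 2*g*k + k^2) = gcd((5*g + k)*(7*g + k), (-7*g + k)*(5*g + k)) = 5*g + k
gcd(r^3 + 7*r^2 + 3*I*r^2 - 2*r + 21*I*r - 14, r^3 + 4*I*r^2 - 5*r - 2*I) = r^2 + 3*I*r - 2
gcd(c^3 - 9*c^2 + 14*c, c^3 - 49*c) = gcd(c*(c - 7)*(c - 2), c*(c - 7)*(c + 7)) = c^2 - 7*c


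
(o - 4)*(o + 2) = o^2 - 2*o - 8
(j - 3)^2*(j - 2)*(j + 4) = j^4 - 4*j^3 - 11*j^2 + 66*j - 72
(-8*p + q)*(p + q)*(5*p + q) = -40*p^3 - 43*p^2*q - 2*p*q^2 + q^3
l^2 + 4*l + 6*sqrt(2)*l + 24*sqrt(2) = (l + 4)*(l + 6*sqrt(2))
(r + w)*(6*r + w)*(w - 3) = 6*r^2*w - 18*r^2 + 7*r*w^2 - 21*r*w + w^3 - 3*w^2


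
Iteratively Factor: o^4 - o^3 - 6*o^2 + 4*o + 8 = (o + 2)*(o^3 - 3*o^2 + 4) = (o + 1)*(o + 2)*(o^2 - 4*o + 4) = (o - 2)*(o + 1)*(o + 2)*(o - 2)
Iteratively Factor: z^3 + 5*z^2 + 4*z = (z)*(z^2 + 5*z + 4) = z*(z + 4)*(z + 1)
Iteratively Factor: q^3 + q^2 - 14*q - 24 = (q + 3)*(q^2 - 2*q - 8) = (q - 4)*(q + 3)*(q + 2)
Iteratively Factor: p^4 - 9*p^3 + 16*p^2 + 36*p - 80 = (p - 4)*(p^3 - 5*p^2 - 4*p + 20) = (p - 4)*(p + 2)*(p^2 - 7*p + 10) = (p - 5)*(p - 4)*(p + 2)*(p - 2)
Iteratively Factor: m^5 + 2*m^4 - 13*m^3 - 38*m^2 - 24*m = (m)*(m^4 + 2*m^3 - 13*m^2 - 38*m - 24) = m*(m + 1)*(m^3 + m^2 - 14*m - 24) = m*(m + 1)*(m + 2)*(m^2 - m - 12) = m*(m - 4)*(m + 1)*(m + 2)*(m + 3)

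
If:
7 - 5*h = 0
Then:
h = 7/5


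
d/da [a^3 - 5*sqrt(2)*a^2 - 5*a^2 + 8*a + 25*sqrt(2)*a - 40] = 3*a^2 - 10*sqrt(2)*a - 10*a + 8 + 25*sqrt(2)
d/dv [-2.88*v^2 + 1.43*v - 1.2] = 1.43 - 5.76*v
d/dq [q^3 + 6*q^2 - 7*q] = 3*q^2 + 12*q - 7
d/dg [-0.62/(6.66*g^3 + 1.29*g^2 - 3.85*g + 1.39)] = (12.3876*g^2 + 1.5996*g - 2.387)/(6.66*g^3 + 1.29*g^2 - 3.85*g + 1.39)^2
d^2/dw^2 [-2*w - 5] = 0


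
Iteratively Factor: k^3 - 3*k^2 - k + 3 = (k + 1)*(k^2 - 4*k + 3) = (k - 3)*(k + 1)*(k - 1)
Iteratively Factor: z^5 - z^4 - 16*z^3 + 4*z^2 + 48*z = (z + 2)*(z^4 - 3*z^3 - 10*z^2 + 24*z) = (z - 2)*(z + 2)*(z^3 - z^2 - 12*z) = (z - 2)*(z + 2)*(z + 3)*(z^2 - 4*z) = z*(z - 2)*(z + 2)*(z + 3)*(z - 4)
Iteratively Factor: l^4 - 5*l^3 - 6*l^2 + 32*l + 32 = (l + 2)*(l^3 - 7*l^2 + 8*l + 16) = (l - 4)*(l + 2)*(l^2 - 3*l - 4) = (l - 4)*(l + 1)*(l + 2)*(l - 4)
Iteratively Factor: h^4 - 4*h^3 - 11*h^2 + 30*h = (h - 5)*(h^3 + h^2 - 6*h) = (h - 5)*(h + 3)*(h^2 - 2*h) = (h - 5)*(h - 2)*(h + 3)*(h)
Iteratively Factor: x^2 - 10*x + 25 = (x - 5)*(x - 5)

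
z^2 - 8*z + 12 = (z - 6)*(z - 2)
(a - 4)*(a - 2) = a^2 - 6*a + 8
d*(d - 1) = d^2 - d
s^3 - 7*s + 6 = (s - 2)*(s - 1)*(s + 3)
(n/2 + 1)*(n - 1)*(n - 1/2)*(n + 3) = n^4/2 + 7*n^3/4 - n^2/2 - 13*n/4 + 3/2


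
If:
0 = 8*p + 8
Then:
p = -1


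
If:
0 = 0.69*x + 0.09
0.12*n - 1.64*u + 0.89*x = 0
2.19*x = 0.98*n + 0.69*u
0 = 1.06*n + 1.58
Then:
No Solution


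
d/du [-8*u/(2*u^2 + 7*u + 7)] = 8*(2*u^2 - 7)/(4*u^4 + 28*u^3 + 77*u^2 + 98*u + 49)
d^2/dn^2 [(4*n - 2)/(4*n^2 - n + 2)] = 4*(6*(1 - 4*n)*(4*n^2 - n + 2) + (2*n - 1)*(8*n - 1)^2)/(4*n^2 - n + 2)^3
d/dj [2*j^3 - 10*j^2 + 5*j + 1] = 6*j^2 - 20*j + 5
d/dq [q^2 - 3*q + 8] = 2*q - 3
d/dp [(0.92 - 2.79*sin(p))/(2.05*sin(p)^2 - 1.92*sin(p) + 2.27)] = (5.7195*sin(p)^2 - 3.772*sin(p) - 4.5669)*cos(p)/(4.2025*sin(p)^4 - 7.872*sin(p)^3 + 12.9934*sin(p)^2 - 8.7168*sin(p) + 5.1529)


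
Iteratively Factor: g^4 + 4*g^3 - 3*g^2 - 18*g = (g + 3)*(g^3 + g^2 - 6*g) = (g - 2)*(g + 3)*(g^2 + 3*g) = g*(g - 2)*(g + 3)*(g + 3)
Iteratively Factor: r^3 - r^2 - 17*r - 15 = (r + 1)*(r^2 - 2*r - 15) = (r - 5)*(r + 1)*(r + 3)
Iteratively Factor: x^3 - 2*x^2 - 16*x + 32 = (x - 4)*(x^2 + 2*x - 8) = (x - 4)*(x - 2)*(x + 4)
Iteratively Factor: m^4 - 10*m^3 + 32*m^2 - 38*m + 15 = (m - 1)*(m^3 - 9*m^2 + 23*m - 15) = (m - 5)*(m - 1)*(m^2 - 4*m + 3) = (m - 5)*(m - 1)^2*(m - 3)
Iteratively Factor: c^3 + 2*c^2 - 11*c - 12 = (c + 1)*(c^2 + c - 12) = (c - 3)*(c + 1)*(c + 4)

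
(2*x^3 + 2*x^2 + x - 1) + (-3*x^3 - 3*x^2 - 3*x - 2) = -x^3 - x^2 - 2*x - 3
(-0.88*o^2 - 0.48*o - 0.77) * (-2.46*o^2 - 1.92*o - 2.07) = 2.1648*o^4 + 2.8704*o^3 + 4.6374*o^2 + 2.472*o + 1.5939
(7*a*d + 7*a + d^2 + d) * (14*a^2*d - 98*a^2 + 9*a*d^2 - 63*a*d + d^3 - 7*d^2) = 98*a^3*d^2 - 588*a^3*d - 686*a^3 + 77*a^2*d^3 - 462*a^2*d^2 - 539*a^2*d + 16*a*d^4 - 96*a*d^3 - 112*a*d^2 + d^5 - 6*d^4 - 7*d^3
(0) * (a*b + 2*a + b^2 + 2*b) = 0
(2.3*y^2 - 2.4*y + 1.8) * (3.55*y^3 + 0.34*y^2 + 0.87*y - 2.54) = 8.165*y^5 - 7.738*y^4 + 7.575*y^3 - 7.318*y^2 + 7.662*y - 4.572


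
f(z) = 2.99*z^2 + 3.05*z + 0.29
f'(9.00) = 56.87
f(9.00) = 269.93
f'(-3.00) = -14.89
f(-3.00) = 18.05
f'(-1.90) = -8.31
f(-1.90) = 5.29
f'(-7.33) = -40.78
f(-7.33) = 138.58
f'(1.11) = 9.69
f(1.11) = 7.36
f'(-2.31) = -10.76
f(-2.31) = 9.20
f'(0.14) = 3.89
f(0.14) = 0.78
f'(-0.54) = -0.18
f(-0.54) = -0.49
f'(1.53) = 12.20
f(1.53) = 11.96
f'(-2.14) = -9.75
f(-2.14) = 7.46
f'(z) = 5.98*z + 3.05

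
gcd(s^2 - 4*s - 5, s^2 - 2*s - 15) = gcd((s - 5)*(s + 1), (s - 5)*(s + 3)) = s - 5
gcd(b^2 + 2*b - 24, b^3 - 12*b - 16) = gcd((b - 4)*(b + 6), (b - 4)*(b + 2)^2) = b - 4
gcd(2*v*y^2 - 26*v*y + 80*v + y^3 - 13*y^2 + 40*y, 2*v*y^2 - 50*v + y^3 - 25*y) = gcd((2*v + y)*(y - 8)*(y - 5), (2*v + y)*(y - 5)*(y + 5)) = 2*v*y - 10*v + y^2 - 5*y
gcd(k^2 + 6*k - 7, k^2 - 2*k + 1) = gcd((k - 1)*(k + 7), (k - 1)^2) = k - 1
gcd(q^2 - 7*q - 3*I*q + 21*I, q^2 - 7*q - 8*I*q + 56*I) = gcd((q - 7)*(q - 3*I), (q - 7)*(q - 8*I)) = q - 7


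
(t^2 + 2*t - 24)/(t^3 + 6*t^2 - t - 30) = (t^2 + 2*t - 24)/(t^3 + 6*t^2 - t - 30)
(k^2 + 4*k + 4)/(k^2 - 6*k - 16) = (k + 2)/(k - 8)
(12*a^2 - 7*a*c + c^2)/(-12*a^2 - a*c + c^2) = (-3*a + c)/(3*a + c)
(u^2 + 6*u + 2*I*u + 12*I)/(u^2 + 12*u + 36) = (u + 2*I)/(u + 6)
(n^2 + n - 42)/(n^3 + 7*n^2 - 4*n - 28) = (n - 6)/(n^2 - 4)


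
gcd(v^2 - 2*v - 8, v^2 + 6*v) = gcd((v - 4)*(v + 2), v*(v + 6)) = 1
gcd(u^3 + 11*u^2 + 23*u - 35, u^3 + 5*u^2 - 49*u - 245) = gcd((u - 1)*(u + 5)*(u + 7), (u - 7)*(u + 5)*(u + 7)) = u^2 + 12*u + 35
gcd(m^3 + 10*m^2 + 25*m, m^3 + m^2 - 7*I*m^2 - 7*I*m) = m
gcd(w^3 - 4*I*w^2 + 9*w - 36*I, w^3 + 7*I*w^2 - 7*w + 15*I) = w + 3*I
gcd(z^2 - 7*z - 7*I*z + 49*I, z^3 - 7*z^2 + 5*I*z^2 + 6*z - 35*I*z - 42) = z - 7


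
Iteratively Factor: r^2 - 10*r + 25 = (r - 5)*(r - 5)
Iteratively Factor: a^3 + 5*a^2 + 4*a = (a + 4)*(a^2 + a) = (a + 1)*(a + 4)*(a)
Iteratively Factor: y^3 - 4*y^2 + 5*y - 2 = (y - 2)*(y^2 - 2*y + 1) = (y - 2)*(y - 1)*(y - 1)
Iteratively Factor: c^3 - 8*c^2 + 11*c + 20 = (c + 1)*(c^2 - 9*c + 20) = (c - 4)*(c + 1)*(c - 5)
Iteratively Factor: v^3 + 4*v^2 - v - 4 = (v + 1)*(v^2 + 3*v - 4) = (v - 1)*(v + 1)*(v + 4)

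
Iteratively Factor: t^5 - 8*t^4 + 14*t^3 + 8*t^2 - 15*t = (t - 5)*(t^4 - 3*t^3 - t^2 + 3*t) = (t - 5)*(t - 3)*(t^3 - t) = t*(t - 5)*(t - 3)*(t^2 - 1) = t*(t - 5)*(t - 3)*(t + 1)*(t - 1)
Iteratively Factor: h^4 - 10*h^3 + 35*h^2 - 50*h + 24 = (h - 1)*(h^3 - 9*h^2 + 26*h - 24) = (h - 2)*(h - 1)*(h^2 - 7*h + 12) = (h - 3)*(h - 2)*(h - 1)*(h - 4)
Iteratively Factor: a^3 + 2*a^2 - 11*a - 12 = (a + 1)*(a^2 + a - 12) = (a - 3)*(a + 1)*(a + 4)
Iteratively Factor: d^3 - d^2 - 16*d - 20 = (d - 5)*(d^2 + 4*d + 4) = (d - 5)*(d + 2)*(d + 2)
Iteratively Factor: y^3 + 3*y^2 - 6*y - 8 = (y + 1)*(y^2 + 2*y - 8) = (y - 2)*(y + 1)*(y + 4)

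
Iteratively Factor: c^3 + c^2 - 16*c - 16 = (c + 4)*(c^2 - 3*c - 4) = (c - 4)*(c + 4)*(c + 1)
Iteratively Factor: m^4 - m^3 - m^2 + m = (m + 1)*(m^3 - 2*m^2 + m) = m*(m + 1)*(m^2 - 2*m + 1) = m*(m - 1)*(m + 1)*(m - 1)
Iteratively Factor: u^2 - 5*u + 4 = (u - 1)*(u - 4)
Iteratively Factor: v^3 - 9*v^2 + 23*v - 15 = (v - 1)*(v^2 - 8*v + 15) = (v - 5)*(v - 1)*(v - 3)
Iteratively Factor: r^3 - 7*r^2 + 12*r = (r - 3)*(r^2 - 4*r) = r*(r - 3)*(r - 4)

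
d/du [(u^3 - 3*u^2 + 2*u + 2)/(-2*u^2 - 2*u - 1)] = (-2*u^4 - 4*u^3 + 7*u^2 + 14*u + 2)/(4*u^4 + 8*u^3 + 8*u^2 + 4*u + 1)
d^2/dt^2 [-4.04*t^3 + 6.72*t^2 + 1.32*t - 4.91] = 13.44 - 24.24*t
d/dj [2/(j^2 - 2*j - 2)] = 4*(1 - j)/(-j^2 + 2*j + 2)^2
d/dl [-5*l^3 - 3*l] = -15*l^2 - 3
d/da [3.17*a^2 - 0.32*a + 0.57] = 6.34*a - 0.32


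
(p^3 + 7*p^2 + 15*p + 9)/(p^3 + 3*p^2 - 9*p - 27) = (p + 1)/(p - 3)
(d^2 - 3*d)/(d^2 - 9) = d/(d + 3)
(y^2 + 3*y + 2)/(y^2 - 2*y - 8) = (y + 1)/(y - 4)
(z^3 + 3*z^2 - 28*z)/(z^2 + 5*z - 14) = z*(z - 4)/(z - 2)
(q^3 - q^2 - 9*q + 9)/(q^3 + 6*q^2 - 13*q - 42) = (q^2 + 2*q - 3)/(q^2 + 9*q + 14)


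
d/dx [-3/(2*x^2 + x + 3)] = 3*(4*x + 1)/(2*x^2 + x + 3)^2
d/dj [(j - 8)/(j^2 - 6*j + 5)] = (j^2 - 6*j - 2*(j - 8)*(j - 3) + 5)/(j^2 - 6*j + 5)^2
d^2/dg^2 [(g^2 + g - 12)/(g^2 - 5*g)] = 12*(g^3 - 6*g^2 + 30*g - 50)/(g^3*(g^3 - 15*g^2 + 75*g - 125))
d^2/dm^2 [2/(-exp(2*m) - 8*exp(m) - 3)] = 8*((exp(m) + 2)*(exp(2*m) + 8*exp(m) + 3) - 2*(exp(m) + 4)^2*exp(m))*exp(m)/(exp(2*m) + 8*exp(m) + 3)^3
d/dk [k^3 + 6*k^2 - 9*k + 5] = 3*k^2 + 12*k - 9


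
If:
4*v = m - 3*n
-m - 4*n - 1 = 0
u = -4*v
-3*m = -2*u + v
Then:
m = -9/37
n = -7/37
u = -12/37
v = 3/37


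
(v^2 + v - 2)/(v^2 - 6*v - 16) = (v - 1)/(v - 8)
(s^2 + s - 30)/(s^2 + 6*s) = (s - 5)/s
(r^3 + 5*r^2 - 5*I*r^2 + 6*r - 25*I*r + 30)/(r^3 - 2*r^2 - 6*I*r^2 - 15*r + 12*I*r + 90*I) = (r^2 + r*(5 + I) + 5*I)/(r^2 - 2*r - 15)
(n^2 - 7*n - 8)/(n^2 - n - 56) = (n + 1)/(n + 7)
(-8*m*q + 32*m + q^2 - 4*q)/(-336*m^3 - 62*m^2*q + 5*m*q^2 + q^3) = (q - 4)/(42*m^2 + 13*m*q + q^2)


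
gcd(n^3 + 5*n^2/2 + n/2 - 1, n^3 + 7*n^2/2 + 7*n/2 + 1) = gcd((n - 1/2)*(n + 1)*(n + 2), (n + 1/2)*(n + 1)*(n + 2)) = n^2 + 3*n + 2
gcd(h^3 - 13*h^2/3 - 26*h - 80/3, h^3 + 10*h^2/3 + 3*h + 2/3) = h + 2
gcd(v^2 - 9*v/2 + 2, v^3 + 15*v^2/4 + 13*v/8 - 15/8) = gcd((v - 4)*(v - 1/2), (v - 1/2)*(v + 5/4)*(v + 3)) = v - 1/2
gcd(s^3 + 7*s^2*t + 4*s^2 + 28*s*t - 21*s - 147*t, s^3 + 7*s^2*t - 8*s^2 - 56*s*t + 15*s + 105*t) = s^2 + 7*s*t - 3*s - 21*t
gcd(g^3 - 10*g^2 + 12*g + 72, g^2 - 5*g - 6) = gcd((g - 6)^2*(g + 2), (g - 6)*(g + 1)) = g - 6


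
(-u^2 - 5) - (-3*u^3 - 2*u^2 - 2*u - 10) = 3*u^3 + u^2 + 2*u + 5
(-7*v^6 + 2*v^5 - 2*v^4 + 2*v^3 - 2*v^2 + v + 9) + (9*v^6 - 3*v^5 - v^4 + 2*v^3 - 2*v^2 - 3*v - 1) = 2*v^6 - v^5 - 3*v^4 + 4*v^3 - 4*v^2 - 2*v + 8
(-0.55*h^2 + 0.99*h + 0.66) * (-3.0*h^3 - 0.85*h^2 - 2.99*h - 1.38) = 1.65*h^5 - 2.5025*h^4 - 1.177*h^3 - 2.7621*h^2 - 3.3396*h - 0.9108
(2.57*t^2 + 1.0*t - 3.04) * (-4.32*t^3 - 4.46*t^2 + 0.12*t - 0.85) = -11.1024*t^5 - 15.7822*t^4 + 8.9812*t^3 + 11.4939*t^2 - 1.2148*t + 2.584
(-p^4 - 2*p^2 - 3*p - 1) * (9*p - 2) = -9*p^5 + 2*p^4 - 18*p^3 - 23*p^2 - 3*p + 2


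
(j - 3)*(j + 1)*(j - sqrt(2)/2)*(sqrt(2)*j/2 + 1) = sqrt(2)*j^4/2 - sqrt(2)*j^3 + j^3/2 - 2*sqrt(2)*j^2 - j^2 - 3*j/2 + sqrt(2)*j + 3*sqrt(2)/2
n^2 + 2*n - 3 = (n - 1)*(n + 3)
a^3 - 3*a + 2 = (a - 1)^2*(a + 2)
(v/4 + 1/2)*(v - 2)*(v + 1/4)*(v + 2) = v^4/4 + 9*v^3/16 - 7*v^2/8 - 9*v/4 - 1/2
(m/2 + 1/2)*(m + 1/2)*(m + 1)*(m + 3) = m^4/2 + 11*m^3/4 + 19*m^2/4 + 13*m/4 + 3/4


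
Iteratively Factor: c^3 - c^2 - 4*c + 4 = (c - 2)*(c^2 + c - 2) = (c - 2)*(c + 2)*(c - 1)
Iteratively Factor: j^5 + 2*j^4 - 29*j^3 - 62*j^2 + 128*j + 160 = (j - 2)*(j^4 + 4*j^3 - 21*j^2 - 104*j - 80) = (j - 2)*(j + 4)*(j^3 - 21*j - 20) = (j - 2)*(j + 1)*(j + 4)*(j^2 - j - 20) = (j - 2)*(j + 1)*(j + 4)^2*(j - 5)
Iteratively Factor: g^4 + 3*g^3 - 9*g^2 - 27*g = (g + 3)*(g^3 - 9*g) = (g - 3)*(g + 3)*(g^2 + 3*g) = (g - 3)*(g + 3)^2*(g)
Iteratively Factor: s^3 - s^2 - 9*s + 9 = (s - 1)*(s^2 - 9) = (s - 3)*(s - 1)*(s + 3)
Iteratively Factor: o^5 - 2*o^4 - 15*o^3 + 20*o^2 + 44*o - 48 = (o - 2)*(o^4 - 15*o^2 - 10*o + 24) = (o - 2)*(o - 1)*(o^3 + o^2 - 14*o - 24) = (o - 2)*(o - 1)*(o + 3)*(o^2 - 2*o - 8) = (o - 4)*(o - 2)*(o - 1)*(o + 3)*(o + 2)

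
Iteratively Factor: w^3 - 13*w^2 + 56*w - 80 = (w - 5)*(w^2 - 8*w + 16) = (w - 5)*(w - 4)*(w - 4)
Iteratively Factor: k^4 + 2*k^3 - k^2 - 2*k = (k + 1)*(k^3 + k^2 - 2*k) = k*(k + 1)*(k^2 + k - 2) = k*(k - 1)*(k + 1)*(k + 2)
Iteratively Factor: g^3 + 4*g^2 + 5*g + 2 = (g + 1)*(g^2 + 3*g + 2) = (g + 1)^2*(g + 2)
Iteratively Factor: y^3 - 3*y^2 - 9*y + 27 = (y - 3)*(y^2 - 9) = (y - 3)^2*(y + 3)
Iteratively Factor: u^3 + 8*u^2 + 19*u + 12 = (u + 4)*(u^2 + 4*u + 3) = (u + 1)*(u + 4)*(u + 3)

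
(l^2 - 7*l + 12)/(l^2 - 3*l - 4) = (l - 3)/(l + 1)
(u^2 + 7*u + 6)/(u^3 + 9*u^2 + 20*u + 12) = 1/(u + 2)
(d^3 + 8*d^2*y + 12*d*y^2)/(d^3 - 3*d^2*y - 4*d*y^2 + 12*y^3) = d*(d + 6*y)/(d^2 - 5*d*y + 6*y^2)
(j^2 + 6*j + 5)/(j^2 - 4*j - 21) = (j^2 + 6*j + 5)/(j^2 - 4*j - 21)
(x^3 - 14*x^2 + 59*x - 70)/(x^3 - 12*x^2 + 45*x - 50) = (x - 7)/(x - 5)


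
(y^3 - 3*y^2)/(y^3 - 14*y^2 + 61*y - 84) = y^2/(y^2 - 11*y + 28)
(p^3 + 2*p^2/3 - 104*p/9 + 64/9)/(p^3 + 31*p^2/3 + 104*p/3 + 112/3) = (9*p^2 - 30*p + 16)/(3*(3*p^2 + 19*p + 28))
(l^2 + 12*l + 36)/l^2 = 1 + 12/l + 36/l^2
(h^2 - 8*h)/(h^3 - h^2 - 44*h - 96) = h/(h^2 + 7*h + 12)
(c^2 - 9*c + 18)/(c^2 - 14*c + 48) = (c - 3)/(c - 8)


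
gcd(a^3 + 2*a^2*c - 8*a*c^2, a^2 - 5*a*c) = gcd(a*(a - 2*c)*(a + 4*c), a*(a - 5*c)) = a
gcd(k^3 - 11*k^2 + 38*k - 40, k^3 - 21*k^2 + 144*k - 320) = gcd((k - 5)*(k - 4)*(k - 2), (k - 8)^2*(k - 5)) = k - 5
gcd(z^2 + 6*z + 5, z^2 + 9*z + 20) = z + 5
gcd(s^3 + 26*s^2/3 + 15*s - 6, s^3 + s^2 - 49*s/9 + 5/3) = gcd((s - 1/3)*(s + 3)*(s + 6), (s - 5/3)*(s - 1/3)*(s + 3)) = s^2 + 8*s/3 - 1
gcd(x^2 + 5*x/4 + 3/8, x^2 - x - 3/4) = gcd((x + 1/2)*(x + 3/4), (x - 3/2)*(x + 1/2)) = x + 1/2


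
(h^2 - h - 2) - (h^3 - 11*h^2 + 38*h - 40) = -h^3 + 12*h^2 - 39*h + 38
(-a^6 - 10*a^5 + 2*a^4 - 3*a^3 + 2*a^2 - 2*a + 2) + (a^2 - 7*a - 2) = -a^6 - 10*a^5 + 2*a^4 - 3*a^3 + 3*a^2 - 9*a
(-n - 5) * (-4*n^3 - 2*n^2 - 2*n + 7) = 4*n^4 + 22*n^3 + 12*n^2 + 3*n - 35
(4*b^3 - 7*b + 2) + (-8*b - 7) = 4*b^3 - 15*b - 5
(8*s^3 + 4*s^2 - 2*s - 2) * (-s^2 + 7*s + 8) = -8*s^5 + 52*s^4 + 94*s^3 + 20*s^2 - 30*s - 16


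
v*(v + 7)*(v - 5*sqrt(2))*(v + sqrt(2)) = v^4 - 4*sqrt(2)*v^3 + 7*v^3 - 28*sqrt(2)*v^2 - 10*v^2 - 70*v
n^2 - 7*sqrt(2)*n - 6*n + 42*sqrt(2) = (n - 6)*(n - 7*sqrt(2))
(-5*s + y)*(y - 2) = -5*s*y + 10*s + y^2 - 2*y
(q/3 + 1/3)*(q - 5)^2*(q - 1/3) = q^4/3 - 28*q^3/9 + 6*q^2 + 20*q/3 - 25/9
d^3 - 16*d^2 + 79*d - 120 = (d - 8)*(d - 5)*(d - 3)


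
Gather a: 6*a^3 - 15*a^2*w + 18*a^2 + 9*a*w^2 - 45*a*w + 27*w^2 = 6*a^3 + a^2*(18 - 15*w) + a*(9*w^2 - 45*w) + 27*w^2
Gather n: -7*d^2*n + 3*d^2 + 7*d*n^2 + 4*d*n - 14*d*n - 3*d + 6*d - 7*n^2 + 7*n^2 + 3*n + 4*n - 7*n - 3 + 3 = 3*d^2 + 7*d*n^2 + 3*d + n*(-7*d^2 - 10*d)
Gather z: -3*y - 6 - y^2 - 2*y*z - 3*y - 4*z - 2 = -y^2 - 6*y + z*(-2*y - 4) - 8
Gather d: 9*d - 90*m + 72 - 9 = 9*d - 90*m + 63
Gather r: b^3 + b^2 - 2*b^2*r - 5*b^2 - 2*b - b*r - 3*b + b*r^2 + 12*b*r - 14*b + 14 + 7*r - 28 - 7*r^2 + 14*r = b^3 - 4*b^2 - 19*b + r^2*(b - 7) + r*(-2*b^2 + 11*b + 21) - 14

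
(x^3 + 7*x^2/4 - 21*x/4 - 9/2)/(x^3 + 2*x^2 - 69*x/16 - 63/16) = 4*(x - 2)/(4*x - 7)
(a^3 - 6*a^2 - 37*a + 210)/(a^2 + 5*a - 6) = (a^2 - 12*a + 35)/(a - 1)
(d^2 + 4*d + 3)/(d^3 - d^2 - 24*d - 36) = (d + 1)/(d^2 - 4*d - 12)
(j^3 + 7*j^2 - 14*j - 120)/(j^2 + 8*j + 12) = (j^2 + j - 20)/(j + 2)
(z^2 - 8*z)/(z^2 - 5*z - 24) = z/(z + 3)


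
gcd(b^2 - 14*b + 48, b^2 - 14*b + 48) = b^2 - 14*b + 48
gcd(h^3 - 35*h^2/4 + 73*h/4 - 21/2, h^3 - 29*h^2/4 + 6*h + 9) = h - 6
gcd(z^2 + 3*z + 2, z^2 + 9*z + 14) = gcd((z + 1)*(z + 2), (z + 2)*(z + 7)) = z + 2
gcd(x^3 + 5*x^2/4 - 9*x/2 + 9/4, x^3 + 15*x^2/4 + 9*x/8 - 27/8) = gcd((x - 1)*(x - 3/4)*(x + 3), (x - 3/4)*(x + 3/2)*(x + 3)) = x^2 + 9*x/4 - 9/4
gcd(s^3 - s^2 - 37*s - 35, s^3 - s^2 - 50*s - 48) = s + 1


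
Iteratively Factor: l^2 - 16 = (l + 4)*(l - 4)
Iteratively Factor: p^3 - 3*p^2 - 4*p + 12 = (p - 2)*(p^2 - p - 6) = (p - 3)*(p - 2)*(p + 2)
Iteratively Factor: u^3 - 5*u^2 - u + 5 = (u - 5)*(u^2 - 1) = (u - 5)*(u - 1)*(u + 1)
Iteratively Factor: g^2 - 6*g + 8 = (g - 4)*(g - 2)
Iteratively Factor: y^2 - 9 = (y + 3)*(y - 3)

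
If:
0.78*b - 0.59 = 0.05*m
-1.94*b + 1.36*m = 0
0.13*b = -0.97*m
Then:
No Solution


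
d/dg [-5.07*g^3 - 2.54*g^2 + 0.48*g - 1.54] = -15.21*g^2 - 5.08*g + 0.48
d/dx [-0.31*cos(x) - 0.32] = 0.31*sin(x)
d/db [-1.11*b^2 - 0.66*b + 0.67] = -2.22*b - 0.66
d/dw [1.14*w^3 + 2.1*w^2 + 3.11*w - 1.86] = 3.42*w^2 + 4.2*w + 3.11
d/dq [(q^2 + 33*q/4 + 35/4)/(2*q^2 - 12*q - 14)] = 3*(-19*q^2 - 42*q - 7)/(8*(q^4 - 12*q^3 + 22*q^2 + 84*q + 49))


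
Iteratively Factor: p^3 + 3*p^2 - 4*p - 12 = (p + 2)*(p^2 + p - 6) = (p - 2)*(p + 2)*(p + 3)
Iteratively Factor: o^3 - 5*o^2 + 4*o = (o - 4)*(o^2 - o) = (o - 4)*(o - 1)*(o)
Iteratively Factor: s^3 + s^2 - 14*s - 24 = (s - 4)*(s^2 + 5*s + 6) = (s - 4)*(s + 3)*(s + 2)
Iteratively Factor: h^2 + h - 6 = (h - 2)*(h + 3)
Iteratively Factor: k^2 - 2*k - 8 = (k - 4)*(k + 2)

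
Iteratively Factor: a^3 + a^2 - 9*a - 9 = (a + 1)*(a^2 - 9) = (a + 1)*(a + 3)*(a - 3)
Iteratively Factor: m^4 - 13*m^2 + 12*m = (m - 1)*(m^3 + m^2 - 12*m) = (m - 1)*(m + 4)*(m^2 - 3*m) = m*(m - 1)*(m + 4)*(m - 3)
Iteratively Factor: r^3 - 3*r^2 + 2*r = (r - 2)*(r^2 - r) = r*(r - 2)*(r - 1)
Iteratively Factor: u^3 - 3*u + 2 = (u - 1)*(u^2 + u - 2) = (u - 1)*(u + 2)*(u - 1)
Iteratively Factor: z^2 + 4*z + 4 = (z + 2)*(z + 2)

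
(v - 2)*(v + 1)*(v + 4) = v^3 + 3*v^2 - 6*v - 8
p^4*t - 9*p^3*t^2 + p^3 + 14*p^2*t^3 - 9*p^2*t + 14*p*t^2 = p*(p - 7*t)*(p - 2*t)*(p*t + 1)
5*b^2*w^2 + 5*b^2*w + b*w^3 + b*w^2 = w*(5*b + w)*(b*w + b)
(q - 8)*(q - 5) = q^2 - 13*q + 40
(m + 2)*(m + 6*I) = m^2 + 2*m + 6*I*m + 12*I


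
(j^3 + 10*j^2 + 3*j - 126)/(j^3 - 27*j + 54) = (j + 7)/(j - 3)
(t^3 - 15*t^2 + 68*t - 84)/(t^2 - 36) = (t^2 - 9*t + 14)/(t + 6)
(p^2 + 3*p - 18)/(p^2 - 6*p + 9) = (p + 6)/(p - 3)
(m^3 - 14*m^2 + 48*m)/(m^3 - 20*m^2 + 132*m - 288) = m/(m - 6)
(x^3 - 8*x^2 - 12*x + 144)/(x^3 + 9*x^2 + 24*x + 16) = (x^2 - 12*x + 36)/(x^2 + 5*x + 4)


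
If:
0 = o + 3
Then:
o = -3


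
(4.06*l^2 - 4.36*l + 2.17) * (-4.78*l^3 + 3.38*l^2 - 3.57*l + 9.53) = -19.4068*l^5 + 34.5636*l^4 - 39.6036*l^3 + 61.5916*l^2 - 49.2977*l + 20.6801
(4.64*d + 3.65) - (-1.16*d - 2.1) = 5.8*d + 5.75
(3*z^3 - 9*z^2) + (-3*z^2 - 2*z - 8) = 3*z^3 - 12*z^2 - 2*z - 8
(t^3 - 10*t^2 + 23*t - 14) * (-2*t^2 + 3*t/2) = -2*t^5 + 43*t^4/2 - 61*t^3 + 125*t^2/2 - 21*t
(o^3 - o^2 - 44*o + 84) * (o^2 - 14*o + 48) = o^5 - 15*o^4 + 18*o^3 + 652*o^2 - 3288*o + 4032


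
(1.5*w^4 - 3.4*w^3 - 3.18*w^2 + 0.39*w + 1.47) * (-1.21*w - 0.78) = -1.815*w^5 + 2.944*w^4 + 6.4998*w^3 + 2.0085*w^2 - 2.0829*w - 1.1466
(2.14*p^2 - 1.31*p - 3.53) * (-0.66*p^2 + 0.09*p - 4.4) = -1.4124*p^4 + 1.0572*p^3 - 7.2041*p^2 + 5.4463*p + 15.532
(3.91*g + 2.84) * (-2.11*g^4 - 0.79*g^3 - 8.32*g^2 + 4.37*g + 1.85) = -8.2501*g^5 - 9.0813*g^4 - 34.7748*g^3 - 6.5421*g^2 + 19.6443*g + 5.254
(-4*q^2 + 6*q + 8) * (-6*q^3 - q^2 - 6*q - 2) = 24*q^5 - 32*q^4 - 30*q^3 - 36*q^2 - 60*q - 16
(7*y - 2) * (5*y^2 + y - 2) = 35*y^3 - 3*y^2 - 16*y + 4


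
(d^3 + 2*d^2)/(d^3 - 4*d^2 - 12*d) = d/(d - 6)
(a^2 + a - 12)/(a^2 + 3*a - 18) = (a + 4)/(a + 6)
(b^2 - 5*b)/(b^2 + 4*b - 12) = b*(b - 5)/(b^2 + 4*b - 12)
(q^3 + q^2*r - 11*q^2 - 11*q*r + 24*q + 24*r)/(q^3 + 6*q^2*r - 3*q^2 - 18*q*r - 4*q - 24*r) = (-q^3 - q^2*r + 11*q^2 + 11*q*r - 24*q - 24*r)/(-q^3 - 6*q^2*r + 3*q^2 + 18*q*r + 4*q + 24*r)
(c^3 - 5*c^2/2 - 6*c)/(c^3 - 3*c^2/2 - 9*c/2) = (c - 4)/(c - 3)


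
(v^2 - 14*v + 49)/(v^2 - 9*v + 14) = (v - 7)/(v - 2)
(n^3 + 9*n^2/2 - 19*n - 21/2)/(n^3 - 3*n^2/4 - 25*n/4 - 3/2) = 2*(2*n^2 + 15*n + 7)/(4*n^2 + 9*n + 2)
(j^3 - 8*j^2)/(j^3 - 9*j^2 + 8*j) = j/(j - 1)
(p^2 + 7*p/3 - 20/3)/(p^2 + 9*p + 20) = (p - 5/3)/(p + 5)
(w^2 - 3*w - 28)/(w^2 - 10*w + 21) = (w + 4)/(w - 3)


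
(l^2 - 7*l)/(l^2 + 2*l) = (l - 7)/(l + 2)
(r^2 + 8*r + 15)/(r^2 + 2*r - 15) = (r + 3)/(r - 3)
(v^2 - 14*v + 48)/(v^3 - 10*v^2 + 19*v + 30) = (v - 8)/(v^2 - 4*v - 5)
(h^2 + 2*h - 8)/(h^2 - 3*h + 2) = (h + 4)/(h - 1)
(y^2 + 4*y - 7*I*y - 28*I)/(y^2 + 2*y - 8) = (y - 7*I)/(y - 2)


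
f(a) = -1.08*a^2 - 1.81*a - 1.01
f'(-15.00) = 30.59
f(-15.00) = -216.86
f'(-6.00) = 11.15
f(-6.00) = -29.03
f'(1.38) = -4.79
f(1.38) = -5.56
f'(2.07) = -6.28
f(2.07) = -9.38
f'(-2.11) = 2.75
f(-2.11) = -2.00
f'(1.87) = -5.85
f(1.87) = -8.17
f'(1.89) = -5.89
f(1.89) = -8.29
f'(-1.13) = 0.63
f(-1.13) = -0.34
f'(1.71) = -5.50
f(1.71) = -7.26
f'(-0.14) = -1.51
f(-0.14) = -0.78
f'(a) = -2.16*a - 1.81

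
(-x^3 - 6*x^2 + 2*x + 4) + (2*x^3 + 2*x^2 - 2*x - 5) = x^3 - 4*x^2 - 1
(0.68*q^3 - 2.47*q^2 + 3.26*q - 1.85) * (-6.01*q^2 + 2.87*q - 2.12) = -4.0868*q^5 + 16.7963*q^4 - 28.1231*q^3 + 25.7111*q^2 - 12.2207*q + 3.922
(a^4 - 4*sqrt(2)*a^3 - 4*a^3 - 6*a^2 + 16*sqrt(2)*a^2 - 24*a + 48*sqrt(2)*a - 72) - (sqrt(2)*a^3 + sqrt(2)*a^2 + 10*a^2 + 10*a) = a^4 - 5*sqrt(2)*a^3 - 4*a^3 - 16*a^2 + 15*sqrt(2)*a^2 - 34*a + 48*sqrt(2)*a - 72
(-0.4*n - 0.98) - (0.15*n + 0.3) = -0.55*n - 1.28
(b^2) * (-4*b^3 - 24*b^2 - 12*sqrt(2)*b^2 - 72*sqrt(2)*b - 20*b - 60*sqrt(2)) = -4*b^5 - 24*b^4 - 12*sqrt(2)*b^4 - 72*sqrt(2)*b^3 - 20*b^3 - 60*sqrt(2)*b^2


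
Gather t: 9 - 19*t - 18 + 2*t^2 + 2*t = 2*t^2 - 17*t - 9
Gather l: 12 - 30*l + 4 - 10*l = 16 - 40*l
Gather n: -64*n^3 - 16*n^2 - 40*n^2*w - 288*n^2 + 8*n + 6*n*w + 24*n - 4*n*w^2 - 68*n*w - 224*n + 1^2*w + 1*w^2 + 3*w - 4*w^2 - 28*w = -64*n^3 + n^2*(-40*w - 304) + n*(-4*w^2 - 62*w - 192) - 3*w^2 - 24*w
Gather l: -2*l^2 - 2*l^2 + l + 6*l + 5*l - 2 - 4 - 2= -4*l^2 + 12*l - 8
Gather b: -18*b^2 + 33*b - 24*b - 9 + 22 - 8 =-18*b^2 + 9*b + 5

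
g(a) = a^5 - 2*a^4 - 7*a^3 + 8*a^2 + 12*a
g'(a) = 5*a^4 - 8*a^3 - 21*a^2 + 16*a + 12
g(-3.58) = -535.82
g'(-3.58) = 873.94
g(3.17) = 13.59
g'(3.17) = 101.75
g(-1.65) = 6.37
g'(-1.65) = 1.42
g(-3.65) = -599.64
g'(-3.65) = 950.29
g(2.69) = -9.96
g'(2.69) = 9.17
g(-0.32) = -2.82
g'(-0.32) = 5.04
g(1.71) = 6.43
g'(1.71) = -19.30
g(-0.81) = -1.96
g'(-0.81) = -8.33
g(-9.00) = -66528.00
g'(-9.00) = 36804.00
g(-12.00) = -277200.00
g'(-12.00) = 114300.00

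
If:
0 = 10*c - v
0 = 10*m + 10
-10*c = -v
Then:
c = v/10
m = -1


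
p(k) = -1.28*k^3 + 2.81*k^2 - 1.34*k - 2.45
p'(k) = -3.84*k^2 + 5.62*k - 1.34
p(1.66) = -2.79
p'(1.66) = -2.59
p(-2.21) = 28.05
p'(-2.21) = -32.52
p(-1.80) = 16.53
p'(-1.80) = -23.90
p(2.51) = -8.35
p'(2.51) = -11.43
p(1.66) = -2.79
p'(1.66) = -2.59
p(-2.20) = 27.73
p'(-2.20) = -32.29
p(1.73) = -2.99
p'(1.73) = -3.11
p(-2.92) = 57.29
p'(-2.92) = -50.49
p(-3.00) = 61.42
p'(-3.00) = -52.76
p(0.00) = -2.45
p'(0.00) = -1.34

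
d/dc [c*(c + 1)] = 2*c + 1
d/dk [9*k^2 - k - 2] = 18*k - 1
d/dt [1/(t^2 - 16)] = -2*t/(t^2 - 16)^2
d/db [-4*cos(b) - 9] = 4*sin(b)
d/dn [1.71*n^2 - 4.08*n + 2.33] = 3.42*n - 4.08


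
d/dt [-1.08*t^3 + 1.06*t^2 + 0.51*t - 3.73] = -3.24*t^2 + 2.12*t + 0.51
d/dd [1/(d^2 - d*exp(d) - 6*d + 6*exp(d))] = (d*exp(d) - 2*d - 5*exp(d) + 6)/(d^2 - d*exp(d) - 6*d + 6*exp(d))^2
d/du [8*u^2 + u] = 16*u + 1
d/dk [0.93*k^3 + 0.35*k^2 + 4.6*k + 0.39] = 2.79*k^2 + 0.7*k + 4.6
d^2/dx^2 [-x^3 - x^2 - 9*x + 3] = -6*x - 2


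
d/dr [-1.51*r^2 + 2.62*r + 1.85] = 2.62 - 3.02*r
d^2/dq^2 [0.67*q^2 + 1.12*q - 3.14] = 1.34000000000000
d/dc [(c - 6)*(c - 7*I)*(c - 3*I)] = 3*c^2 + c*(-12 - 20*I) - 21 + 60*I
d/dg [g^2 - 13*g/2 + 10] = 2*g - 13/2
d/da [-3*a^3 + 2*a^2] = a*(4 - 9*a)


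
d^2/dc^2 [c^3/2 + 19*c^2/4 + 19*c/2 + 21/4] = 3*c + 19/2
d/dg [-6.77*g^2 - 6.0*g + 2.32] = -13.54*g - 6.0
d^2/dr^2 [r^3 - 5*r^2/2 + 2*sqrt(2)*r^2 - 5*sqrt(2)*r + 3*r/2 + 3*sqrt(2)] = 6*r - 5 + 4*sqrt(2)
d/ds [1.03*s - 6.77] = 1.03000000000000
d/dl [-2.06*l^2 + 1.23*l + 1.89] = 1.23 - 4.12*l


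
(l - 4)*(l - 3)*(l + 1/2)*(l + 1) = l^4 - 11*l^3/2 + 2*l^2 + 29*l/2 + 6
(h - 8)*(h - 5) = h^2 - 13*h + 40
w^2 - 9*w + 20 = (w - 5)*(w - 4)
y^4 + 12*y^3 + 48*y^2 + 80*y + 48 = (y + 2)^3*(y + 6)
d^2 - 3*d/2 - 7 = (d - 7/2)*(d + 2)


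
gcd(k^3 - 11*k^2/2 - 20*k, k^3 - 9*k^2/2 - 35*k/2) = k^2 + 5*k/2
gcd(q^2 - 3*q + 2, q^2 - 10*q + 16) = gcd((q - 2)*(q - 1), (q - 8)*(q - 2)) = q - 2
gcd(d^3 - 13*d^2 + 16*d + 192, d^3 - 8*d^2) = d - 8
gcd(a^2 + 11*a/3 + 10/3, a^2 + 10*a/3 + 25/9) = a + 5/3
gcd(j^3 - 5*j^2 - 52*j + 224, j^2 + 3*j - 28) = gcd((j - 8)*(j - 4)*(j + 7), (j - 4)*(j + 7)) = j^2 + 3*j - 28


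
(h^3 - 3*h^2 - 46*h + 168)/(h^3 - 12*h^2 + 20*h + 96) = (h^2 + 3*h - 28)/(h^2 - 6*h - 16)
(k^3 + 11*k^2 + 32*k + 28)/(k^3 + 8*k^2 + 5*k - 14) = (k + 2)/(k - 1)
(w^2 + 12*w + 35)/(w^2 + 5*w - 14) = (w + 5)/(w - 2)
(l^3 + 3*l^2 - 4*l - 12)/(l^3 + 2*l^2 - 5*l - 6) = (l + 2)/(l + 1)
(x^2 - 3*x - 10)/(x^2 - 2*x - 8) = (x - 5)/(x - 4)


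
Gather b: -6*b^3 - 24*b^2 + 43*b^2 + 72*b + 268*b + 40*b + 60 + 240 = -6*b^3 + 19*b^2 + 380*b + 300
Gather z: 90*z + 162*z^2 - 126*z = 162*z^2 - 36*z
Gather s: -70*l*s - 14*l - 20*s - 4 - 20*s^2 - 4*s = -14*l - 20*s^2 + s*(-70*l - 24) - 4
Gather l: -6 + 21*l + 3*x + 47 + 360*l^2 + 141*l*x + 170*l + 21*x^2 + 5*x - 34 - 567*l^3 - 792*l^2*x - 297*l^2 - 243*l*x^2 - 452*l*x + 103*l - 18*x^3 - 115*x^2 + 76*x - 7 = -567*l^3 + l^2*(63 - 792*x) + l*(-243*x^2 - 311*x + 294) - 18*x^3 - 94*x^2 + 84*x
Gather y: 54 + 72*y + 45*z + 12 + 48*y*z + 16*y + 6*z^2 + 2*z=y*(48*z + 88) + 6*z^2 + 47*z + 66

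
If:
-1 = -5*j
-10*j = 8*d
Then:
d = -1/4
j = 1/5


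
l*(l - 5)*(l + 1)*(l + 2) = l^4 - 2*l^3 - 13*l^2 - 10*l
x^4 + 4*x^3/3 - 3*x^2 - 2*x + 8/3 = (x - 1)^2*(x + 4/3)*(x + 2)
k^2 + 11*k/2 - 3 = (k - 1/2)*(k + 6)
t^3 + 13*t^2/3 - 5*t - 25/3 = (t - 5/3)*(t + 1)*(t + 5)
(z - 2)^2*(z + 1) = z^3 - 3*z^2 + 4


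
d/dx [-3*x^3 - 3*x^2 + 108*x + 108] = -9*x^2 - 6*x + 108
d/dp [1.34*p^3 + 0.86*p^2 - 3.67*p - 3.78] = 4.02*p^2 + 1.72*p - 3.67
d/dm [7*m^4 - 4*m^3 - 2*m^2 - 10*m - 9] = 28*m^3 - 12*m^2 - 4*m - 10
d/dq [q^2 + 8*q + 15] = 2*q + 8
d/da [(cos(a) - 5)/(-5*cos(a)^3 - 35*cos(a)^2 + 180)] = (137*cos(a)/2 + 4*cos(2*a) - cos(3*a)/2 - 32)*sin(a)/(5*(cos(a)^3 + 7*cos(a)^2 - 36)^2)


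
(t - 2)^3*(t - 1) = t^4 - 7*t^3 + 18*t^2 - 20*t + 8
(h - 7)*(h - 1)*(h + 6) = h^3 - 2*h^2 - 41*h + 42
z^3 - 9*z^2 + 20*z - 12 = (z - 6)*(z - 2)*(z - 1)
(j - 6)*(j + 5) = j^2 - j - 30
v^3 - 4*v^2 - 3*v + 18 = (v - 3)^2*(v + 2)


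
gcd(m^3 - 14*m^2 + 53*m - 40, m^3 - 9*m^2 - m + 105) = m - 5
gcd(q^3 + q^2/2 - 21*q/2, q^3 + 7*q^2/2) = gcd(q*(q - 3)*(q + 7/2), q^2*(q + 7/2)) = q^2 + 7*q/2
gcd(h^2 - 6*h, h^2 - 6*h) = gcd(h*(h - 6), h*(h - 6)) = h^2 - 6*h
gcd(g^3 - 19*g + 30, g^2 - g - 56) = 1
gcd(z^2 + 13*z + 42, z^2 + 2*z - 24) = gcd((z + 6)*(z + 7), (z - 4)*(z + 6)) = z + 6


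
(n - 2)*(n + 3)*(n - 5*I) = n^3 + n^2 - 5*I*n^2 - 6*n - 5*I*n + 30*I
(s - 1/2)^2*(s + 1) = s^3 - 3*s/4 + 1/4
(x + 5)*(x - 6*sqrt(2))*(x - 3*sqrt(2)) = x^3 - 9*sqrt(2)*x^2 + 5*x^2 - 45*sqrt(2)*x + 36*x + 180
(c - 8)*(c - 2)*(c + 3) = c^3 - 7*c^2 - 14*c + 48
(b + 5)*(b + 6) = b^2 + 11*b + 30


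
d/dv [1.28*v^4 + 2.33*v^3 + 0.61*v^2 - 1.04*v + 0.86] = 5.12*v^3 + 6.99*v^2 + 1.22*v - 1.04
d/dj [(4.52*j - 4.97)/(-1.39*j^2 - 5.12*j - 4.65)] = (6.2828*j^2 - 13.8166*j - 46.4644)/(1.9321*j^4 + 14.2336*j^3 + 39.1414*j^2 + 47.616*j + 21.6225)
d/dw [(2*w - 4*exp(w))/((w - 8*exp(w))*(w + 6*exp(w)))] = 2*(-w^2 + 96*w*exp(2*w) + 4*w*exp(w) - 96*exp(3*w) - 52*exp(2*w))/(w^4 - 4*w^3*exp(w) - 92*w^2*exp(2*w) + 192*w*exp(3*w) + 2304*exp(4*w))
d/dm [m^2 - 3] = 2*m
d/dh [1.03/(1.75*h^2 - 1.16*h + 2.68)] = (1.1948 - 3.605*h)/(1.75*h^2 - 1.16*h + 2.68)^2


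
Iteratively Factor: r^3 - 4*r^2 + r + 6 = (r - 2)*(r^2 - 2*r - 3) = (r - 2)*(r + 1)*(r - 3)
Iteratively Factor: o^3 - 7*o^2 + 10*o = (o - 5)*(o^2 - 2*o) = o*(o - 5)*(o - 2)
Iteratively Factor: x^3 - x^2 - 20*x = (x - 5)*(x^2 + 4*x) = x*(x - 5)*(x + 4)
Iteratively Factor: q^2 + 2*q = (q)*(q + 2)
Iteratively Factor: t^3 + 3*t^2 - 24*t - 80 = (t - 5)*(t^2 + 8*t + 16) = (t - 5)*(t + 4)*(t + 4)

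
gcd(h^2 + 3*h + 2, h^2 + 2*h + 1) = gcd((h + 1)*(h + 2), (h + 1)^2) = h + 1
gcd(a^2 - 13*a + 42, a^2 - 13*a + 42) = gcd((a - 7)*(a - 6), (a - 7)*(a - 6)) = a^2 - 13*a + 42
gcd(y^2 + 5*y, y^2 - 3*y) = y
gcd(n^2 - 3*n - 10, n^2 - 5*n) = n - 5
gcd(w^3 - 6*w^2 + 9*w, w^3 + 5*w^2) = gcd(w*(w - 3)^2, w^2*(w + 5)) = w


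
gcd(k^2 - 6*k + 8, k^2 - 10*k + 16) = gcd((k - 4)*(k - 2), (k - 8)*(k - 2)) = k - 2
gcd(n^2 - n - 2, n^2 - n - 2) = n^2 - n - 2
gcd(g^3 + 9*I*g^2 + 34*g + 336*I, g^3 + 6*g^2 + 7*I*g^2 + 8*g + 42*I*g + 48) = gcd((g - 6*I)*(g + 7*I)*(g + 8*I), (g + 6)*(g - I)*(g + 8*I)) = g + 8*I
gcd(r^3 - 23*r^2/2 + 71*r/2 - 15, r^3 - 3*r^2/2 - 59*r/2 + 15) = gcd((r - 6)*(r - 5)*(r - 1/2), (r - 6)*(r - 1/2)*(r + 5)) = r^2 - 13*r/2 + 3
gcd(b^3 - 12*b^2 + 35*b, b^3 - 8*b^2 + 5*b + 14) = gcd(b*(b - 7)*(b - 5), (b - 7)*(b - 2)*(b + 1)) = b - 7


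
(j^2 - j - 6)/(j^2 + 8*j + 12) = (j - 3)/(j + 6)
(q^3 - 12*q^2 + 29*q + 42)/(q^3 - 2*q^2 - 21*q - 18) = (q - 7)/(q + 3)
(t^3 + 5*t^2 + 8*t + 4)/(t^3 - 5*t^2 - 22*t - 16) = (t + 2)/(t - 8)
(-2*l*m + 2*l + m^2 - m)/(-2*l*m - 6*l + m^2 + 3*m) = (m - 1)/(m + 3)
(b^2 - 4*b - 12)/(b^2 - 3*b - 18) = (b + 2)/(b + 3)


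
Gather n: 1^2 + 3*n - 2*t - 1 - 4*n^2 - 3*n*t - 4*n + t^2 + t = -4*n^2 + n*(-3*t - 1) + t^2 - t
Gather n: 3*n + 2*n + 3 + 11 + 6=5*n + 20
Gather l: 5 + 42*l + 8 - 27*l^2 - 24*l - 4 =-27*l^2 + 18*l + 9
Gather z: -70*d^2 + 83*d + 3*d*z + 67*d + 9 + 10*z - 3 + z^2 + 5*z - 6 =-70*d^2 + 150*d + z^2 + z*(3*d + 15)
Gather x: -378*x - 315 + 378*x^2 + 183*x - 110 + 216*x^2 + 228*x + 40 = 594*x^2 + 33*x - 385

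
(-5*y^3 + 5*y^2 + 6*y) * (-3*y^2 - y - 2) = 15*y^5 - 10*y^4 - 13*y^3 - 16*y^2 - 12*y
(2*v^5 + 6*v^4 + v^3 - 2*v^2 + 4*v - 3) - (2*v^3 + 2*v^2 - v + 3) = 2*v^5 + 6*v^4 - v^3 - 4*v^2 + 5*v - 6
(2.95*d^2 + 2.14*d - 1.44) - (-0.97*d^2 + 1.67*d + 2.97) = 3.92*d^2 + 0.47*d - 4.41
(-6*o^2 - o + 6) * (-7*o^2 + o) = 42*o^4 + o^3 - 43*o^2 + 6*o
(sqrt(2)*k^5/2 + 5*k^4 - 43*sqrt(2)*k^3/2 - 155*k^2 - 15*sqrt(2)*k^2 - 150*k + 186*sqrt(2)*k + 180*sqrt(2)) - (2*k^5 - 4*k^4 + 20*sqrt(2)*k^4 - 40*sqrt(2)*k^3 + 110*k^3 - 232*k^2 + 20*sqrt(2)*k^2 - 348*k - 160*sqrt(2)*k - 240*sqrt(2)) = -2*k^5 + sqrt(2)*k^5/2 - 20*sqrt(2)*k^4 + 9*k^4 - 110*k^3 + 37*sqrt(2)*k^3/2 - 35*sqrt(2)*k^2 + 77*k^2 + 198*k + 346*sqrt(2)*k + 420*sqrt(2)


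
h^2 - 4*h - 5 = (h - 5)*(h + 1)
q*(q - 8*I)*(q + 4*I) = q^3 - 4*I*q^2 + 32*q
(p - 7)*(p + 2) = p^2 - 5*p - 14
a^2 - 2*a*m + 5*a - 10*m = (a + 5)*(a - 2*m)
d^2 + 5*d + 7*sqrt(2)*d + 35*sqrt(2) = (d + 5)*(d + 7*sqrt(2))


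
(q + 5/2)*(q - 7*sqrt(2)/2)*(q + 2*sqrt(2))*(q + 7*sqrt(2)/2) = q^4 + 5*q^3/2 + 2*sqrt(2)*q^3 - 49*q^2/2 + 5*sqrt(2)*q^2 - 49*sqrt(2)*q - 245*q/4 - 245*sqrt(2)/2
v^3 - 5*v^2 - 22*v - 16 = (v - 8)*(v + 1)*(v + 2)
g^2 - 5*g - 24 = (g - 8)*(g + 3)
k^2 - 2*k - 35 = (k - 7)*(k + 5)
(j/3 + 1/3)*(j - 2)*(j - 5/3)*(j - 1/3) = j^4/3 - j^3 + 5*j^2/27 + 31*j/27 - 10/27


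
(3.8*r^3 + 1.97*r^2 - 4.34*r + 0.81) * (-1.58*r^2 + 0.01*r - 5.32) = -6.004*r^5 - 3.0746*r^4 - 13.3391*r^3 - 11.8036*r^2 + 23.0969*r - 4.3092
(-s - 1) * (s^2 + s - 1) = -s^3 - 2*s^2 + 1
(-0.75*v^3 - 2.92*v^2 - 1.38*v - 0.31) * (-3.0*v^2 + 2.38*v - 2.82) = 2.25*v^5 + 6.975*v^4 - 0.6946*v^3 + 5.88*v^2 + 3.1538*v + 0.8742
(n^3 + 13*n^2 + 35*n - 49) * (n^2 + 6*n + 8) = n^5 + 19*n^4 + 121*n^3 + 265*n^2 - 14*n - 392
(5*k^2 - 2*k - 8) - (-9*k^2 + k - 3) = 14*k^2 - 3*k - 5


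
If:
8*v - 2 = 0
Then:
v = 1/4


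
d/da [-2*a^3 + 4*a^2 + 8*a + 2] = -6*a^2 + 8*a + 8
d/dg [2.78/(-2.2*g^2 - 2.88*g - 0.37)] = (12.232*g + 8.0064)/(2.2*g^2 + 2.88*g + 0.37)^2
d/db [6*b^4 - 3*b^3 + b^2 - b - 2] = 24*b^3 - 9*b^2 + 2*b - 1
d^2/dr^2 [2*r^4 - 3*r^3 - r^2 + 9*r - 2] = 24*r^2 - 18*r - 2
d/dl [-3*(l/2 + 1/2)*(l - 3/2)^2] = -9*l^2/2 + 6*l + 9/8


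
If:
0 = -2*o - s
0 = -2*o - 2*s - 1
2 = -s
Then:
No Solution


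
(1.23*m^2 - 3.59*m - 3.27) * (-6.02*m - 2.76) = -7.4046*m^3 + 18.217*m^2 + 29.5938*m + 9.0252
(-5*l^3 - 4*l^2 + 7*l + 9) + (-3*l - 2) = -5*l^3 - 4*l^2 + 4*l + 7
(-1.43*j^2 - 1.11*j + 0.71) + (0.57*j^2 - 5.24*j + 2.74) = -0.86*j^2 - 6.35*j + 3.45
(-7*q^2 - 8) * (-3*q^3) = 21*q^5 + 24*q^3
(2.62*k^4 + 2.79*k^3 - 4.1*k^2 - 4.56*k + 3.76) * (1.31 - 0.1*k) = -0.262*k^5 + 3.1532*k^4 + 4.0649*k^3 - 4.915*k^2 - 6.3496*k + 4.9256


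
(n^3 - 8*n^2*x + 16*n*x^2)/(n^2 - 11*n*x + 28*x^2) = n*(-n + 4*x)/(-n + 7*x)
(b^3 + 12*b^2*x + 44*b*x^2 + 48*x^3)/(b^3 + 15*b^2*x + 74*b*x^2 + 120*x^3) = (b + 2*x)/(b + 5*x)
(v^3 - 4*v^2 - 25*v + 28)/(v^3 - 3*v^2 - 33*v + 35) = (v + 4)/(v + 5)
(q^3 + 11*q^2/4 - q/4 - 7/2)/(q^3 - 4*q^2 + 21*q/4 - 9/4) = (4*q^2 + 15*q + 14)/(4*q^2 - 12*q + 9)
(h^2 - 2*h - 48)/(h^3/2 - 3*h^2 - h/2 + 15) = 2*(h^2 - 2*h - 48)/(h^3 - 6*h^2 - h + 30)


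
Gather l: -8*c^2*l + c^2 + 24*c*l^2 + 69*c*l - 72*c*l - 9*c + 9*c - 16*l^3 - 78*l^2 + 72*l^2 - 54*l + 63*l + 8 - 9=c^2 - 16*l^3 + l^2*(24*c - 6) + l*(-8*c^2 - 3*c + 9) - 1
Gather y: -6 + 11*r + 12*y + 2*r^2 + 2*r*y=2*r^2 + 11*r + y*(2*r + 12) - 6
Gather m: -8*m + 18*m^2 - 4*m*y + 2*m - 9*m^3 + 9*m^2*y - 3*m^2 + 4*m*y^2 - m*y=-9*m^3 + m^2*(9*y + 15) + m*(4*y^2 - 5*y - 6)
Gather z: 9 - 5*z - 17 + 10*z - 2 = 5*z - 10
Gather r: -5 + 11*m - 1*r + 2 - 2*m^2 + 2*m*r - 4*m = -2*m^2 + 7*m + r*(2*m - 1) - 3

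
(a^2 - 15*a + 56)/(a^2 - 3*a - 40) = (a - 7)/(a + 5)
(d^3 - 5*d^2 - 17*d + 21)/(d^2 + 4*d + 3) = (d^2 - 8*d + 7)/(d + 1)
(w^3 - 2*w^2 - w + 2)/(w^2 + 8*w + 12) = (w^3 - 2*w^2 - w + 2)/(w^2 + 8*w + 12)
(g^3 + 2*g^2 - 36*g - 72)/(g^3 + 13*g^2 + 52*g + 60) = (g - 6)/(g + 5)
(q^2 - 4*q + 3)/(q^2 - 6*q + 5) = (q - 3)/(q - 5)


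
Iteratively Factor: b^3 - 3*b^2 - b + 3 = (b - 1)*(b^2 - 2*b - 3) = (b - 3)*(b - 1)*(b + 1)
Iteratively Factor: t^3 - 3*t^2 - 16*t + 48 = (t - 4)*(t^2 + t - 12) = (t - 4)*(t - 3)*(t + 4)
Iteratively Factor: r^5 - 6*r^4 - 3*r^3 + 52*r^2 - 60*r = (r - 2)*(r^4 - 4*r^3 - 11*r^2 + 30*r) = (r - 2)*(r + 3)*(r^3 - 7*r^2 + 10*r) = r*(r - 2)*(r + 3)*(r^2 - 7*r + 10) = r*(r - 5)*(r - 2)*(r + 3)*(r - 2)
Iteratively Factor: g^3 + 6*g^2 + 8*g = (g)*(g^2 + 6*g + 8) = g*(g + 2)*(g + 4)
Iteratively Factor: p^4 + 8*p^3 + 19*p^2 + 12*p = (p + 4)*(p^3 + 4*p^2 + 3*p) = p*(p + 4)*(p^2 + 4*p + 3) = p*(p + 1)*(p + 4)*(p + 3)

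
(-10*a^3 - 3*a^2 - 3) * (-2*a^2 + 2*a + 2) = 20*a^5 - 14*a^4 - 26*a^3 - 6*a - 6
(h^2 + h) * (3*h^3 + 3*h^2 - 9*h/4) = 3*h^5 + 6*h^4 + 3*h^3/4 - 9*h^2/4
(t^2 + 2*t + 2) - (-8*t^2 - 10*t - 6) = 9*t^2 + 12*t + 8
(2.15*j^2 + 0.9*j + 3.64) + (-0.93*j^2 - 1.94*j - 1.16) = 1.22*j^2 - 1.04*j + 2.48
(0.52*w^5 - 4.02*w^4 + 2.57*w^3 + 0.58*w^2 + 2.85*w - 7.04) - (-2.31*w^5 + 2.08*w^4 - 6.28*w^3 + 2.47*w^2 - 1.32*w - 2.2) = 2.83*w^5 - 6.1*w^4 + 8.85*w^3 - 1.89*w^2 + 4.17*w - 4.84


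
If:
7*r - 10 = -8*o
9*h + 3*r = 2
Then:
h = 2/9 - r/3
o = 5/4 - 7*r/8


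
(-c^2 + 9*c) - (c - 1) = -c^2 + 8*c + 1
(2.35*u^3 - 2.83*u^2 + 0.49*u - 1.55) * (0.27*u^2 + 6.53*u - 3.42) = 0.6345*u^5 + 14.5814*u^4 - 26.3846*u^3 + 12.4598*u^2 - 11.7973*u + 5.301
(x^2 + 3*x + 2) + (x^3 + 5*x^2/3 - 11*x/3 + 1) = x^3 + 8*x^2/3 - 2*x/3 + 3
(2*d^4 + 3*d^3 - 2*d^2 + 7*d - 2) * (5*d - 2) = 10*d^5 + 11*d^4 - 16*d^3 + 39*d^2 - 24*d + 4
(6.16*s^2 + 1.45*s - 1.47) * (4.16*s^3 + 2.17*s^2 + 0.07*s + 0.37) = 25.6256*s^5 + 19.3992*s^4 - 2.5375*s^3 - 0.8092*s^2 + 0.4336*s - 0.5439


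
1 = 1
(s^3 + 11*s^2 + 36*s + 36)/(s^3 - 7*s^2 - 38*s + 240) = (s^2 + 5*s + 6)/(s^2 - 13*s + 40)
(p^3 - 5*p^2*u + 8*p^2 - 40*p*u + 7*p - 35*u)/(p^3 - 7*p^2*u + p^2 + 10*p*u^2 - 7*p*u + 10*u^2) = (p + 7)/(p - 2*u)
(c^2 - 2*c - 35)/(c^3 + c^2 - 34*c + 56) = (c^2 - 2*c - 35)/(c^3 + c^2 - 34*c + 56)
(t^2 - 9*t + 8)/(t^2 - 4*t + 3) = (t - 8)/(t - 3)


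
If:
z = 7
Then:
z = 7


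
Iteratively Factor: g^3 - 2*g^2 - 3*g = (g)*(g^2 - 2*g - 3) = g*(g - 3)*(g + 1)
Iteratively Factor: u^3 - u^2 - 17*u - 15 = (u + 3)*(u^2 - 4*u - 5) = (u - 5)*(u + 3)*(u + 1)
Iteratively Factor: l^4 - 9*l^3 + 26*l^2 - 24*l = (l - 2)*(l^3 - 7*l^2 + 12*l) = (l - 4)*(l - 2)*(l^2 - 3*l) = l*(l - 4)*(l - 2)*(l - 3)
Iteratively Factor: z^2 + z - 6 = (z + 3)*(z - 2)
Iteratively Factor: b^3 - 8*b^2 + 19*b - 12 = (b - 1)*(b^2 - 7*b + 12) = (b - 3)*(b - 1)*(b - 4)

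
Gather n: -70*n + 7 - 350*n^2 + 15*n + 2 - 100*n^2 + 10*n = -450*n^2 - 45*n + 9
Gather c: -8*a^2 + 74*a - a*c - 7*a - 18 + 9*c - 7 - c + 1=-8*a^2 + 67*a + c*(8 - a) - 24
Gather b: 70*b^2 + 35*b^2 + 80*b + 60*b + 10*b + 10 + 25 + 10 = 105*b^2 + 150*b + 45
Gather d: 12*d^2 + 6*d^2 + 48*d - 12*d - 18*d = 18*d^2 + 18*d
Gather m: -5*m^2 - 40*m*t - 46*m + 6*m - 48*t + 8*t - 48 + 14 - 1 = -5*m^2 + m*(-40*t - 40) - 40*t - 35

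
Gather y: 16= 16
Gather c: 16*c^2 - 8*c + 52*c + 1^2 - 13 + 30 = 16*c^2 + 44*c + 18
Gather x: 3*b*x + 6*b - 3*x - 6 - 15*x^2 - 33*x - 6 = 6*b - 15*x^2 + x*(3*b - 36) - 12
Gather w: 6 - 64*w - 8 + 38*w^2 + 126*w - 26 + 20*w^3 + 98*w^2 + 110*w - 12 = 20*w^3 + 136*w^2 + 172*w - 40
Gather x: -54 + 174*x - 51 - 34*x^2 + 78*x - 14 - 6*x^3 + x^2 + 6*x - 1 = -6*x^3 - 33*x^2 + 258*x - 120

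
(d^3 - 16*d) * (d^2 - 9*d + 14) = d^5 - 9*d^4 - 2*d^3 + 144*d^2 - 224*d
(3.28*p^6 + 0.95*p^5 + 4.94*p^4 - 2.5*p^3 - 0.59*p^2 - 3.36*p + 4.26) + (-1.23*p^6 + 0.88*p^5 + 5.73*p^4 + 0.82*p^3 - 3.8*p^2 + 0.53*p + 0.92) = 2.05*p^6 + 1.83*p^5 + 10.67*p^4 - 1.68*p^3 - 4.39*p^2 - 2.83*p + 5.18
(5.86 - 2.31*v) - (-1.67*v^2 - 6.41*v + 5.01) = 1.67*v^2 + 4.1*v + 0.850000000000001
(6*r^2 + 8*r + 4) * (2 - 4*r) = -24*r^3 - 20*r^2 + 8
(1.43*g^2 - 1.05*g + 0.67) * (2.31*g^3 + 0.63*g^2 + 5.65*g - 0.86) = 3.3033*g^5 - 1.5246*g^4 + 8.9657*g^3 - 6.7402*g^2 + 4.6885*g - 0.5762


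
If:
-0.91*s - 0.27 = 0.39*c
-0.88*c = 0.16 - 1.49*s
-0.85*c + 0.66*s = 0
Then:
No Solution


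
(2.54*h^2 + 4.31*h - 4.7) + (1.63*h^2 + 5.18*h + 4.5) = 4.17*h^2 + 9.49*h - 0.2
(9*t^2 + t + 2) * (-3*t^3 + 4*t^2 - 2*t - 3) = -27*t^5 + 33*t^4 - 20*t^3 - 21*t^2 - 7*t - 6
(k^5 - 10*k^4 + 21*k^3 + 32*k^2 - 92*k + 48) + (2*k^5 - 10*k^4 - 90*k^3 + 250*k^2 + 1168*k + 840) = 3*k^5 - 20*k^4 - 69*k^3 + 282*k^2 + 1076*k + 888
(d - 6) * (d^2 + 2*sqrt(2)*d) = d^3 - 6*d^2 + 2*sqrt(2)*d^2 - 12*sqrt(2)*d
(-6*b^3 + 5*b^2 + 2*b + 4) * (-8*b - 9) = 48*b^4 + 14*b^3 - 61*b^2 - 50*b - 36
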